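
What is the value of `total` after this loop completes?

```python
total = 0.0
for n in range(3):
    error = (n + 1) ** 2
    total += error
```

Sum of squared losses 1² + 2² + ... + 3²
`total` takes the values: 0.0 → 1.0 → 5.0 → 14.0

Answer: 14.0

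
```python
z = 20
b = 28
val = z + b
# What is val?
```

Trace:
`z = 20` → z = 20
`b = 28` → b = 28
`val = z + b` → val = 48
So val = 48

Answer: 48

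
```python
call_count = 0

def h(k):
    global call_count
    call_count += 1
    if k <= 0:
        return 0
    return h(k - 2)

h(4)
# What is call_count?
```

Linear recursion stepping by 2: 3 calls from k=4 down to ≤0.

Answer: 3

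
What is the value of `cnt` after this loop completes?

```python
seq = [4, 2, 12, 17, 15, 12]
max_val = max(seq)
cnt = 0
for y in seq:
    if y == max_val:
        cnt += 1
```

Count of max value 17 in [4, 2, 12, 17, 15, 12]
`cnt` takes the values: 0 → 1

Answer: 1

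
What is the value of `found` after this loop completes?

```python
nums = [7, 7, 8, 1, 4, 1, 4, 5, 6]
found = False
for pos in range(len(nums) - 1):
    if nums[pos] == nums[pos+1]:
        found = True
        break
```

Check consecutive duplicates in [7, 7, 8, 1, 4, 1, 4, 5, 6]
`found` takes the values: False → True

Answer: True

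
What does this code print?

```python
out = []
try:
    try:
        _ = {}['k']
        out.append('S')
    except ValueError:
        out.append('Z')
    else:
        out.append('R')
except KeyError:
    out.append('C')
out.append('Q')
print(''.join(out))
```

Execution trace: 'C' (outer except KeyError) → 'Q' (after the try/except). Output: CQ

Answer: CQ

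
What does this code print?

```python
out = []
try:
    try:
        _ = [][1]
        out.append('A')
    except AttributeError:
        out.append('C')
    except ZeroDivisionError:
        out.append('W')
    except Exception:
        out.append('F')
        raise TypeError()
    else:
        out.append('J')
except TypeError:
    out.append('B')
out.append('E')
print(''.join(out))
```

Execution trace: 'F' (inner except Exception) → 'B' (outer except TypeError) → 'E' (after the try/except). Output: FBE

Answer: FBE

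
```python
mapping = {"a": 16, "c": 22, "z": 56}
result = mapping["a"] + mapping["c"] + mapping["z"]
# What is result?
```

Trace:
`mapping = {"a": 16, "c": 22, "z": 56}` → mapping = {'a': 16, 'c': 22, 'z': 56}
`result = mapping["a"] + mapping["c"] + mapping["z"]` → result = 94
So result = 94

Answer: 94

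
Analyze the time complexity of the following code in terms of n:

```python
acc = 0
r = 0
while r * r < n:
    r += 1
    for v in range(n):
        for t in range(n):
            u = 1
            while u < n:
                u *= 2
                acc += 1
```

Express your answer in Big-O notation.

Each loop level contributes: √n × n × n × log n. Multiplying the contributions gives O(n^2√n log n).

Answer: O(n^2√n log n)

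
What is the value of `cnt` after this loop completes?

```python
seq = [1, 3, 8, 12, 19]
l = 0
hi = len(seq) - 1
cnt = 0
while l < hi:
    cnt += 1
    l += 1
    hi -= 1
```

Iterations until pointers meet (list length 5)
`cnt` takes the values: 0 → 1 → 2

Answer: 2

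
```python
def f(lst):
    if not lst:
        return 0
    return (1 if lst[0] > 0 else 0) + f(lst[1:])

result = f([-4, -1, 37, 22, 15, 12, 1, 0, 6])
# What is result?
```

Count of positive elements in [-4, -1, 37, 22, 15, 12, 1, 0, 6] = 6

Answer: 6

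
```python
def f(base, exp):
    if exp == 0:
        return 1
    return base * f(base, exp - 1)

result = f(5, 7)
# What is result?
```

f(5, 7) = 5 * 5 * 5 * 5 * 5 * 5 * 5 = 78125

Answer: 78125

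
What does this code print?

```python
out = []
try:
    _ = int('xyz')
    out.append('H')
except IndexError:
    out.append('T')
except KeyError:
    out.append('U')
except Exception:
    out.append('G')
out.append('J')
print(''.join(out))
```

Execution trace: 'G' (except Exception) → 'J' (after the try/except). Output: GJ

Answer: GJ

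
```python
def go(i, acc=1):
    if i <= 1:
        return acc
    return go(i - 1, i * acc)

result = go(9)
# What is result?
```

Accumulator trace (n, acc): (9, 1) -> (8, 9) -> (7, 72) -> (6, 504) -> (5, 3024) -> (4, 15120) -> (3, 60480) -> (2, 181440) -> (1, 362880) -> return 362880

Answer: 362880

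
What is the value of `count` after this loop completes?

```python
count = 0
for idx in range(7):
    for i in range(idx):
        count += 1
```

Triangle number: 0+1+2+...+6
`count` takes the values: 0 → 1 → 2 → 3 → 4 → 5 → 6 → 7 → 8 → 9 → 10 → 11 → 12 → 13 → 14 → 15 → 16 → 17 → 18 → 19 → 20 → 21

Answer: 21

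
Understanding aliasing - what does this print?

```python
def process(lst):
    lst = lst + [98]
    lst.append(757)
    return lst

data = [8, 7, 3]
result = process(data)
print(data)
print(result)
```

Key concept: rebinding parameter vs mutation.
Step by step:
`data = [8, 7, 3]` → data = [8, 7, 3]
`result = process(data)` → result = [8, 7, 3, 98, 757]
`print(data)` → prints [8, 7, 3]
`print(result)` → prints [8, 7, 3, 98, 757]

Answer:
[8, 7, 3]
[8, 7, 3, 98, 757]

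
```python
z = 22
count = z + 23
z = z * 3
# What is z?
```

Trace:
`z = 22` → z = 22
`count = z + 23` → count = 45
`z = z * 3` → z = 66
So z = 66

Answer: 66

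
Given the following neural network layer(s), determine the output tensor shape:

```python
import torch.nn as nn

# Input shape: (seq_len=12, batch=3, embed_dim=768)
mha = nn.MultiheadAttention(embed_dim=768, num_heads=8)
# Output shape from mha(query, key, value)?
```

Input: (12, 3, 768) -> Output: (12, 3, 768)

Answer: (12, 3, 768)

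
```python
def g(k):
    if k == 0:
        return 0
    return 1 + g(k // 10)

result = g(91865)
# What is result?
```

Count of digits of 91865: 5

Answer: 5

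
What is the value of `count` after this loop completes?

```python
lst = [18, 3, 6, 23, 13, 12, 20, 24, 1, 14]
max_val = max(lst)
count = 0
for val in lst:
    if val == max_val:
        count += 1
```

Count of max value 24 in [18, 3, 6, 23, 13, 12, 20, 24, 1, 14]
`count` takes the values: 0 → 1

Answer: 1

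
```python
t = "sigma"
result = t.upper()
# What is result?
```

Trace:
`t = "sigma"` → t = 'sigma'
`result = t.upper()` → result = 'SIGMA'
So result = 'SIGMA'

Answer: 'SIGMA'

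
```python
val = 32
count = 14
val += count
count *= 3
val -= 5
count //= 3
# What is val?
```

Trace:
`val = 32` → val = 32
`count = 14` → count = 14
`val += count` → val = 46
`count *= 3` → count = 42
`val -= 5` → val = 41
`count //= 3` → count = 14
So val = 41

Answer: 41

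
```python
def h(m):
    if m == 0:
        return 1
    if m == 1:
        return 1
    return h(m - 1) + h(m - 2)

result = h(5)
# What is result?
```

Build up from base cases: h(0)=1, h(1)=1, h(2)=2, h(3)=3, h(4)=5, h(5)=8

Answer: 8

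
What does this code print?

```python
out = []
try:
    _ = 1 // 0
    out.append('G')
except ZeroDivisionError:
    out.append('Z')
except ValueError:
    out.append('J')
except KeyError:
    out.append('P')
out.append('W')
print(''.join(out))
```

Execution trace: 'Z' (except ZeroDivisionError) → 'W' (after the try/except). Output: ZW

Answer: ZW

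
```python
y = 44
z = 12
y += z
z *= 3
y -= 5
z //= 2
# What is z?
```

Trace:
`y = 44` → y = 44
`z = 12` → z = 12
`y += z` → y = 56
`z *= 3` → z = 36
`y -= 5` → y = 51
`z //= 2` → z = 18
So z = 18

Answer: 18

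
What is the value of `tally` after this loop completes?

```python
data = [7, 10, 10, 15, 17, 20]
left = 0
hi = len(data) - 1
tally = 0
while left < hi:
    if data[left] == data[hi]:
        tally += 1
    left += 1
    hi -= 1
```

Count matching pairs from ends
`tally` takes the values: 0

Answer: 0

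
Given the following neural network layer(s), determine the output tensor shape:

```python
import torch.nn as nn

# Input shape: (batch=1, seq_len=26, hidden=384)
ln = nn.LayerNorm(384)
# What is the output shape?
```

Input: (1, 26, 384) -> Output: (1, 26, 384)

Answer: (1, 26, 384)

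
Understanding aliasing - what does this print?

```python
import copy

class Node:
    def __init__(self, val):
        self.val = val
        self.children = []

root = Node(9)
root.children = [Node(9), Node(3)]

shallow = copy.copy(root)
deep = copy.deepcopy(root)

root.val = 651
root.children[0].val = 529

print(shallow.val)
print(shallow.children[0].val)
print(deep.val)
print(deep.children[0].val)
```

Key concept: deep copy with custom objects.
Step by step:
`root = Node(9)` → root = Node(val=9, children=[])
`root.children = [Node(9), Node(3)]` → root = Node(val=9, children=[Node(val=9, children=[]), Node(val=3, children=[])])
`shallow = copy.copy(root)` → shallow = Node(val=9, children=[Node(val=9, children=[]), Node(val=3, children=[])])
`deep = copy.deepcopy(root)` → deep = Node(val=9, children=[Node(val=9, children=[]), Node(val=3, children=[])])
`root.val = 651` → root = Node(val=651, children=[Node(val=9, children=[]), Node(val=3, children=[])])
`root.children[0].val = 529` → root = Node(val=651, children=[Node(val=529, children=[]), Node(val=3, children=[])]); shallow = Node(val=9, children=[Node(val=529, children=[]), Node(val=3, children=[])])
`print(shallow.val)` → prints 9
`print(shallow.children[0].val)` → prints 529
`print(deep.val)` → prints 9
`print(deep.children[0].val)` → prints 9

Answer:
9
529
9
9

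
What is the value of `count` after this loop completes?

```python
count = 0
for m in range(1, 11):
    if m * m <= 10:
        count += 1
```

Count numbers where m² ≤ 10
`count` takes the values: 0 → 1 → 2 → 3

Answer: 3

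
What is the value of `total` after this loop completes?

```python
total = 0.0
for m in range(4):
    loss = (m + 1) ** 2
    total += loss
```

Sum of squared losses 1² + 2² + ... + 4²
`total` takes the values: 0.0 → 1.0 → 5.0 → 14.0 → 30.0

Answer: 30.0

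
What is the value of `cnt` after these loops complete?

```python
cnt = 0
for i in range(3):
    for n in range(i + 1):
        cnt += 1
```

Triangle: 1 + 2 + ... + 3
`cnt` takes the values: 0 → 1 → 2 → 3 → 4 → 5 → 6

Answer: 6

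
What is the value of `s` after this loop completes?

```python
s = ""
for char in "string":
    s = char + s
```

Reverse 'string'
`s` takes the values: "" → "s" → "ts" → "rts" → "irts" → "nirts" → "gnirts"

Answer: "gnirts"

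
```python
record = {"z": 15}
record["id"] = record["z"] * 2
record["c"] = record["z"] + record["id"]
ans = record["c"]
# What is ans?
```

Trace:
`record = {"z": 15}` → record = {'z': 15}
`record["id"] = record["z"] * 2` → record = {'z': 15, 'id': 30}
`record["c"] = record["z"] + record["id"]` → record = {'z': 15, 'id': 30, 'c': 45}
`ans = record["c"]` → ans = 45
So ans = 45

Answer: 45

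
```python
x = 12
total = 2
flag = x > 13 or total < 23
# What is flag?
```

Trace:
`x = 12` → x = 12
`total = 2` → total = 2
`flag = x > 13 or total < 23` → flag = True
So flag = True

Answer: True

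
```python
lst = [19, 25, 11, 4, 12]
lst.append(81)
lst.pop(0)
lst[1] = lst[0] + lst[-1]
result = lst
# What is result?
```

Trace:
`lst = [19, 25, 11, 4, 12]` → lst = [19, 25, 11, 4, 12]
`lst.append(81)` → lst = [19, 25, 11, 4, 12, 81]
`lst.pop(0)` → lst = [25, 11, 4, 12, 81]
`lst[1] = lst[0] + lst[-1]` → lst = [25, 106, 4, 12, 81]
`result = lst` → result = [25, 106, 4, 12, 81]
So result = [25, 106, 4, 12, 81]

Answer: [25, 106, 4, 12, 81]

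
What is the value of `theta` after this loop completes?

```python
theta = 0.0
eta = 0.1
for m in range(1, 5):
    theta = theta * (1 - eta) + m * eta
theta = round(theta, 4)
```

Moving average with lr=0.1
`theta` takes the values: 0.0 → 0.1 → 0.29 → 0.561 → 0.9049

Answer: 0.9049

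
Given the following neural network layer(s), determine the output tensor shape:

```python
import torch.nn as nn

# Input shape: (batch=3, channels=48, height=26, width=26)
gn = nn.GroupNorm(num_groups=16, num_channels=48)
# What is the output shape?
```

Input: (3, 48, 26, 26) -> Output: (3, 48, 26, 26)

Answer: (3, 48, 26, 26)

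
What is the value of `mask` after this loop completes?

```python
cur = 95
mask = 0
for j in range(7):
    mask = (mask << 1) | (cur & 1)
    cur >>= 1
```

Reverse lowest 7 bits of 95
`mask` takes the values: 0 → 1 → 3 → 7 → 15 → 31 → 62 → 125

Answer: 125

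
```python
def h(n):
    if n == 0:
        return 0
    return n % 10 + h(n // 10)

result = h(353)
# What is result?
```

Sum of digits of 353: 3 + 5 + 3 = 11

Answer: 11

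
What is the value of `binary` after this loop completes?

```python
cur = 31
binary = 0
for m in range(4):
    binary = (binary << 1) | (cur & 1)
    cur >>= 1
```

Reverse lowest 4 bits of 31
`binary` takes the values: 0 → 1 → 3 → 7 → 15

Answer: 15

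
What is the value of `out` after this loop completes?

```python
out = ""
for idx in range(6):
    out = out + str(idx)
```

Concatenate digits 0 to 5
`out` takes the values: "" → "0" → "01" → "012" → "0123" → "01234" → "012345"

Answer: "012345"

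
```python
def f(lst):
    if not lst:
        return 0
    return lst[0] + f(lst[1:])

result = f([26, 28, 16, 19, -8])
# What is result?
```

26 + 28 + 16 + 19 + (-8) + 0 = 81

Answer: 81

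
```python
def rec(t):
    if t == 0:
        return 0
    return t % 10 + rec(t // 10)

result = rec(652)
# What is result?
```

Sum of digits of 652: 2 + 5 + 6 = 13

Answer: 13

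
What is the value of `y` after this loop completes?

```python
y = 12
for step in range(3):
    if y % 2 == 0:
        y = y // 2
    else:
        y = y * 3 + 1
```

Collatz-style transformation from 12
`y` takes the values: 12 → 6 → 3 → 10

Answer: 10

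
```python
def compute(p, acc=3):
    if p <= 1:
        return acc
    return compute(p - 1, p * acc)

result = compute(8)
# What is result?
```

Accumulator trace (n, acc): (8, 3) -> (7, 24) -> (6, 168) -> (5, 1008) -> (4, 5040) -> (3, 20160) -> (2, 60480) -> (1, 120960) -> return 120960

Answer: 120960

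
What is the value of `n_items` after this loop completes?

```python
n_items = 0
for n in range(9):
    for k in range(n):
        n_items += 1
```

Triangle number: 0+1+2+...+8
`n_items` takes the values: 0 → 1 → 2 → 3 → 4 → 5 → 6 → 7 → 8 → 9 → 10 → 11 → 12 → 13 → 14 → 15 → 16 → 17 → 18 → 19 → 20 → 21 → 22 → 23 → 24 → 25 → 26 → 27 → 28 → 29 → 30 → 31 → 32 → 33 → 34 → 35 → 36

Answer: 36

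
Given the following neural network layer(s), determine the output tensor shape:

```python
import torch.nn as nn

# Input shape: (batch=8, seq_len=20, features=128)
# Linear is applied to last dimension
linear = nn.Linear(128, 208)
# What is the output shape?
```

Input: (8, 20, 128) -> Output: (8, 20, 208)

Answer: (8, 20, 208)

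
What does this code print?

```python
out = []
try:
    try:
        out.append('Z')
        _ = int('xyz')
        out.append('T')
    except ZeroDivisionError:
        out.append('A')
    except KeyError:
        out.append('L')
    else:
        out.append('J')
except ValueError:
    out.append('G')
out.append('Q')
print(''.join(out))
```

Execution trace: 'Z' (try body) → 'G' (outer except ValueError) → 'Q' (after the try/except). Output: ZGQ

Answer: ZGQ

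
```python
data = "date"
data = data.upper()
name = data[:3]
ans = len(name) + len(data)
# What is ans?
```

Trace:
`data = "date"` → data = 'date'
`data = data.upper()` → data = 'DATE'
`name = data[:3]` → name = 'DAT'
`ans = len(name) + len(data)` → ans = 7
So ans = 7

Answer: 7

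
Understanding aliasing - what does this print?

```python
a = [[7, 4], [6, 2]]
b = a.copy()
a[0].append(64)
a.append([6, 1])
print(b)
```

Key concept: shallow copy with nested lists.
Step by step:
`a = [[7, 4], [6, 2]]` → a = [[7, 4], [6, 2]]
`b = a.copy()` → b = [[7, 4], [6, 2]]
`a[0].append(64)` → a = [[7, 4, 64], [6, 2]]; b = [[7, 4, 64], [6, 2]]
`a.append([6, 1])` → a = [[7, 4, 64], [6, 2], [6, 1]]
`print(b)` → prints [[7, 4, 64], [6, 2]]

Answer: [[7, 4, 64], [6, 2]]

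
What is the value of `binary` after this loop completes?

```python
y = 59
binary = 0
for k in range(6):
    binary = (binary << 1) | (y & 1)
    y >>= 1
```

Reverse lowest 6 bits of 59
`binary` takes the values: 0 → 1 → 3 → 6 → 13 → 27 → 55

Answer: 55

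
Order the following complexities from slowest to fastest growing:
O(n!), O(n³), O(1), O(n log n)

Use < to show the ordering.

Ordered by growth rate: O(1) < O(n log n) < O(n³) < O(n!)

Answer: O(1) < O(n log n) < O(n³) < O(n!)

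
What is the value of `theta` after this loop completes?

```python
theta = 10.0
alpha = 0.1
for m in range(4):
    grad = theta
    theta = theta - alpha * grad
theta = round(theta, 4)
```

Gradient descent: w = 10.0 * (1 - 0.1)^4
`theta` takes the values: 10.0 → 9.0 → 8.1 → 7.29 → 6.561

Answer: 6.561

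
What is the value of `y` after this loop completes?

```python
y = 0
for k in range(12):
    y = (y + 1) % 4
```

Increment mod 4, 12 times = 0
`y` takes the values: 0 → 1 → 2 → 3 → 0 → 1 → 2 → 3 → 0 → 1 → 2 → 3 → 0

Answer: 0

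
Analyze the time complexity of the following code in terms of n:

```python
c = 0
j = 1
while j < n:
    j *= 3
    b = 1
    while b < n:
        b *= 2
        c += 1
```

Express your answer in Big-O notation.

Each loop level contributes: log n × log n. Multiplying the contributions gives O(log² n).

Answer: O(log² n)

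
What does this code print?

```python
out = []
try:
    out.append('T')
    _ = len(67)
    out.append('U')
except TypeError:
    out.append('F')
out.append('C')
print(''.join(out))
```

Execution trace: 'T' (try body) → 'F' (except TypeError) → 'C' (after the try/except). Output: TFC

Answer: TFC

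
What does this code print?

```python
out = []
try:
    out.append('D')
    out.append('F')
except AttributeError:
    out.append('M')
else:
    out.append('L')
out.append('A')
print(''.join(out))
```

Execution trace: 'D' (try body) → 'F' (try body, no exception) → 'L' (else) → 'A' (after the try/except). Output: DFLA

Answer: DFLA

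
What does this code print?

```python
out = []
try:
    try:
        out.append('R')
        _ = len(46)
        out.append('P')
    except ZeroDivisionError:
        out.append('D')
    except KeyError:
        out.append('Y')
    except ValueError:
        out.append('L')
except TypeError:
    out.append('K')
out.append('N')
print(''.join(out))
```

Execution trace: 'R' (try body) → 'K' (outer except TypeError) → 'N' (after the try/except). Output: RKN

Answer: RKN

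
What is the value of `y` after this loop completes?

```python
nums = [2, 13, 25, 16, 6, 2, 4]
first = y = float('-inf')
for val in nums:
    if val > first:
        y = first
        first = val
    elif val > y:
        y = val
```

Second largest (with repeats) in [2, 13, 25, 16, 6, 2, 4]
`y` takes the values: -inf → 2 → 13 → 16

Answer: 16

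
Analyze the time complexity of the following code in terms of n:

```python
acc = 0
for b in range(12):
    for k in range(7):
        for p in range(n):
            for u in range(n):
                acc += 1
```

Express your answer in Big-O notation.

Each loop level contributes: 1 × 1 × n × n. Multiplying the contributions gives O(n^2).

Answer: O(n^2)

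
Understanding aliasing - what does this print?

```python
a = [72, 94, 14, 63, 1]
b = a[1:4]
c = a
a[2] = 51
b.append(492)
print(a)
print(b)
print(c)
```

Key concept: slice vs alias.
Step by step:
`a = [72, 94, 14, 63, 1]` → a = [72, 94, 14, 63, 1]
`b = a[1:4]` → b = [94, 14, 63]
`c = a` → c = [72, 94, 14, 63, 1] (same object as a)
`a[2] = 51` → a = [72, 94, 51, 63, 1] (same object as c); c = [72, 94, 51, 63, 1] (same object as a)
`b.append(492)` → b = [94, 14, 63, 492]
`print(a)` → prints [72, 94, 51, 63, 1]
`print(b)` → prints [94, 14, 63, 492]
`print(c)` → prints [72, 94, 51, 63, 1]

Answer:
[72, 94, 51, 63, 1]
[94, 14, 63, 492]
[72, 94, 51, 63, 1]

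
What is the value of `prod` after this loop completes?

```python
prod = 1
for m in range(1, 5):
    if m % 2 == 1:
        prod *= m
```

Product of odd numbers 1 to 4
`prod` takes the values: 1 → 3

Answer: 3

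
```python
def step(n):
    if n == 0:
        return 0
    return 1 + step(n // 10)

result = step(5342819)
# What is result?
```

Count of digits of 5342819: 7

Answer: 7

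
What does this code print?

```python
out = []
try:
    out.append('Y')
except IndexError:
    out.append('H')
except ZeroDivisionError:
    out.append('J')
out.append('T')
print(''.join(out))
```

Execution trace: 'Y' (try body, no exception) → 'T' (after the try/except). Output: YT

Answer: YT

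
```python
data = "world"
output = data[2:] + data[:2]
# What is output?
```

Trace:
`data = "world"` → data = 'world'
`output = data[2:] + data[:2]` → output = 'rldwo'
So output = 'rldwo'

Answer: 'rldwo'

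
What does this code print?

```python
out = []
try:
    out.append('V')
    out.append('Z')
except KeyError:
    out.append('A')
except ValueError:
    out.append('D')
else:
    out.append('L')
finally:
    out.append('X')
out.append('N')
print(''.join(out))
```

Execution trace: 'V' (try body) → 'Z' (try body, no exception) → 'L' (else) → 'X' (finally) → 'N' (after the try/except). Output: VZLXN

Answer: VZLXN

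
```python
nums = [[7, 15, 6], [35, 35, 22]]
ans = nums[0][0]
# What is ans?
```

Trace:
`nums = [[7, 15, 6], [35, 35, 22]]` → nums = [[7, 15, 6], [35, 35, 22]]
`ans = nums[0][0]` → ans = 7
So ans = 7

Answer: 7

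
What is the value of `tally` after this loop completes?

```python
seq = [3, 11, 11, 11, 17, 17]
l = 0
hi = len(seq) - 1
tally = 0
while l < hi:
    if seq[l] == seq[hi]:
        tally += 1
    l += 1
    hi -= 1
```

Count matching pairs from ends
`tally` takes the values: 0 → 1

Answer: 1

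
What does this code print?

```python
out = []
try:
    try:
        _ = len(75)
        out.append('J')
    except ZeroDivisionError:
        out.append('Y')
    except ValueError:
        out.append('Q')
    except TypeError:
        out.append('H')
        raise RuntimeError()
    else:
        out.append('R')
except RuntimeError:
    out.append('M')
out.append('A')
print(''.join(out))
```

Execution trace: 'H' (inner except TypeError) → 'M' (outer except RuntimeError) → 'A' (after the try/except). Output: HMA

Answer: HMA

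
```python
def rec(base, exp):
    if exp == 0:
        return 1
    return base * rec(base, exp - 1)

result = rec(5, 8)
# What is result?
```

rec(5, 8) = 5 * 5 * 5 * 5 * 5 * 5 * 5 * 5 = 390625

Answer: 390625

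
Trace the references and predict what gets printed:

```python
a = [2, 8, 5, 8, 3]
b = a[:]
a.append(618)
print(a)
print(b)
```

Key concept: slice [:] creates copy.
Step by step:
`a = [2, 8, 5, 8, 3]` → a = [2, 8, 5, 8, 3]
`b = a[:]` → b = [2, 8, 5, 8, 3]
`a.append(618)` → a = [2, 8, 5, 8, 3, 618]
`print(a)` → prints [2, 8, 5, 8, 3, 618]
`print(b)` → prints [2, 8, 5, 8, 3]

Answer:
[2, 8, 5, 8, 3, 618]
[2, 8, 5, 8, 3]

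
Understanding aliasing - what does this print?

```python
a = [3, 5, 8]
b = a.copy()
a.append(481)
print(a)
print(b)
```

Key concept: list.copy() creates independent copy.
Step by step:
`a = [3, 5, 8]` → a = [3, 5, 8]
`b = a.copy()` → b = [3, 5, 8]
`a.append(481)` → a = [3, 5, 8, 481]
`print(a)` → prints [3, 5, 8, 481]
`print(b)` → prints [3, 5, 8]

Answer:
[3, 5, 8, 481]
[3, 5, 8]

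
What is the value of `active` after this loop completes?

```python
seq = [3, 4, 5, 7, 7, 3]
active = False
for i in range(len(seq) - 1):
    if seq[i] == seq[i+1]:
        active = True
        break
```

Check consecutive duplicates in [3, 4, 5, 7, 7, 3]
`active` takes the values: False → True

Answer: True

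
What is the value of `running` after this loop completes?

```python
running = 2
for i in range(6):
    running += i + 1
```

Start at 2, add 1 to 6 = 23
`running` takes the values: 2 → 3 → 5 → 8 → 12 → 17 → 23

Answer: 23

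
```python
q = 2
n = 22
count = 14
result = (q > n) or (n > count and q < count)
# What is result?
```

Trace:
`q = 2` → q = 2
`n = 22` → n = 22
`count = 14` → count = 14
`result = (q > n) or (n > count and q < count)` → result = True
So result = True

Answer: True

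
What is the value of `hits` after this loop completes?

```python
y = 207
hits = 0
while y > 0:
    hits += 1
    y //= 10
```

Count digits by repeated division by 10
`hits` takes the values: 0 → 1 → 2 → 3

Answer: 3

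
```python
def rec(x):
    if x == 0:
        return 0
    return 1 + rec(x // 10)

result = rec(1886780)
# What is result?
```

Count of digits of 1886780: 7

Answer: 7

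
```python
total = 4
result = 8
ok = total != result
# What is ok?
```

Trace:
`total = 4` → total = 4
`result = 8` → result = 8
`ok = total != result` → ok = True
So ok = True

Answer: True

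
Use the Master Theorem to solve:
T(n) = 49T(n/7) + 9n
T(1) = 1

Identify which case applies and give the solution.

a=49, b=7, f(n)=9n. log_7(49) = 2. Since c=1 < 2, Case 1 applies: T(n) = Θ(n^log_b(a)) = O(n^2).

Answer: O(n^2) - Case 1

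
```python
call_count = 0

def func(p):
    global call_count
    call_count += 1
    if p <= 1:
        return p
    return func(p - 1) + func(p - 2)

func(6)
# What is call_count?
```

Calls(p) = 1 + Calls(p-1) + Calls(p-2); Calls(0)=Calls(1)=1. For p=6 this gives 25.

Answer: 25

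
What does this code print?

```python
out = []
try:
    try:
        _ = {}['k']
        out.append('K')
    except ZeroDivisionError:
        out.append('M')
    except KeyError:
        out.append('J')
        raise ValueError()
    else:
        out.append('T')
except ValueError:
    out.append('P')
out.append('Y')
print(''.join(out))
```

Execution trace: 'J' (except KeyError) → 'P' (outer except ValueError) → 'Y' (after the try/except). Output: JPY

Answer: JPY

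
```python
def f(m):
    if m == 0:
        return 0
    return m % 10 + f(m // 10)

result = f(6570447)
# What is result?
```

Sum of digits of 6570447: 7 + 4 + 4 + 0 + 7 + 5 + 6 = 33

Answer: 33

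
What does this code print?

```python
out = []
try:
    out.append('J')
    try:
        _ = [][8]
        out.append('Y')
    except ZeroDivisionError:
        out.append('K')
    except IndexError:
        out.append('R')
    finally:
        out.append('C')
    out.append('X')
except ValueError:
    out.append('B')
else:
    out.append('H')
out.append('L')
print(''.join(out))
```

Execution trace: 'J' (try body) → 'R' (inner except IndexError) → 'C' (inner finally) → 'X' (try body, no exception) → 'H' (else) → 'L' (after the try/except). Output: JRCXHL

Answer: JRCXHL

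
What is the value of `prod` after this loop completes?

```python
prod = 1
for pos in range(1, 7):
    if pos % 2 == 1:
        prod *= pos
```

Product of odd numbers 1 to 6
`prod` takes the values: 1 → 3 → 15

Answer: 15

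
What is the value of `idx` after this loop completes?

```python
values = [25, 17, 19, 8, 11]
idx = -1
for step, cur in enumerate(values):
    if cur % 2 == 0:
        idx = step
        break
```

First even number index in [25, 17, 19, 8, 11]
`idx` takes the values: -1 → 3

Answer: 3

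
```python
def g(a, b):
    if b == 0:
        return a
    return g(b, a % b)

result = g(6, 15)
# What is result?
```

g(6, 15) -> g(15, 6) -> g(6, 3) -> g(3, 0) -> 3

Answer: 3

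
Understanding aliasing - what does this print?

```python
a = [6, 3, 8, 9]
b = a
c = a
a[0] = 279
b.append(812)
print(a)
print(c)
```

Key concept: multiple aliases.
Step by step:
`a = [6, 3, 8, 9]` → a = [6, 3, 8, 9]
`b = a` → b = [6, 3, 8, 9] (same object as a)
`c = a` → c = [6, 3, 8, 9] (same object as a, b)
`a[0] = 279` → a = [279, 3, 8, 9] (same object as b, c); b = [279, 3, 8, 9] (same object as a, c); c = [279, 3, 8, 9] (same object as a, b)
`b.append(812)` → a = [279, 3, 8, 9, 812] (same object as b, c); b = [279, 3, 8, 9, 812] (same object as a, c); c = [279, 3, 8, 9, 812] (same object as a, b)
`print(a)` → prints [279, 3, 8, 9, 812]
`print(c)` → prints [279, 3, 8, 9, 812]

Answer:
[279, 3, 8, 9, 812]
[279, 3, 8, 9, 812]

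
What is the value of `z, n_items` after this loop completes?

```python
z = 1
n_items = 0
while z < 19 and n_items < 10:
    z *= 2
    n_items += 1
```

Double until >= 19 or 10 iterations
`z, n_items` takes the values: (1, 0) → (2, 0) → (2, 1) → (4, 1) → (4, 2) → (8, 2) → (8, 3) → (16, 3) → (16, 4) → (32, 4) → (32, 5)

Answer: 32, 5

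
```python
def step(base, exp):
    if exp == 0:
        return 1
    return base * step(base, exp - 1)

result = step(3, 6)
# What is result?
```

step(3, 6) = 3 * 3 * 3 * 3 * 3 * 3 = 729

Answer: 729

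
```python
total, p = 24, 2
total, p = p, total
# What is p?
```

Trace:
`total, p = 24, 2` → total = 24; p = 2
`total, p = p, total` → total = 2; p = 24
So p = 24

Answer: 24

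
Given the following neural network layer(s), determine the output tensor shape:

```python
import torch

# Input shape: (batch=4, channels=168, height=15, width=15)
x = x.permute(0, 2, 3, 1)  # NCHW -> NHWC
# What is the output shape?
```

Input: (4, 168, 15, 15) -> Output: (4, 15, 15, 168)

Answer: (4, 15, 15, 168)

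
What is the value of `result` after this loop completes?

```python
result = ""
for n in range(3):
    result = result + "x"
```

Repeat 'x' 3 times
`result` takes the values: "" → "x" → "xx" → "xxx"

Answer: "xxx"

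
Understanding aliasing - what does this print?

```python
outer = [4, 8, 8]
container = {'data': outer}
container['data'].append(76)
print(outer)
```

Key concept: dict holds reference to list.
Step by step:
`outer = [4, 8, 8]` → outer = [4, 8, 8]
`container = {'data': outer}` → container = {'data': [4, 8, 8]}
`container['data'].append(76)` → outer = [4, 8, 8, 76]; container = {'data': [4, 8, 8, 76]}
`print(outer)` → prints [4, 8, 8, 76]

Answer: [4, 8, 8, 76]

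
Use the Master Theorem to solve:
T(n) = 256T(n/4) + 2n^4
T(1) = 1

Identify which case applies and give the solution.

a=256, b=4, f(n)=2n^4. log_4(256) = 4. Since c=4 = 4, Case 2 applies: T(n) = Θ(n^log_b(a) · log n) = O(n^4 log n).

Answer: O(n^4 log n) - Case 2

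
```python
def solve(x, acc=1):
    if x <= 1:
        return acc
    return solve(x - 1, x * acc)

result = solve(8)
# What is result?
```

Accumulator trace (n, acc): (8, 1) -> (7, 8) -> (6, 56) -> (5, 336) -> (4, 1680) -> (3, 6720) -> (2, 20160) -> (1, 40320) -> return 40320

Answer: 40320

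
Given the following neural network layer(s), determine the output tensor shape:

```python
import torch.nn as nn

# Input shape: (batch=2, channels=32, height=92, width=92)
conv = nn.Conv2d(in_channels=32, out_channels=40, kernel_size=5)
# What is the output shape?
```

Input: (2, 32, 92, 92) -> Output: (2, 40, 88, 88)

Answer: (2, 40, 88, 88)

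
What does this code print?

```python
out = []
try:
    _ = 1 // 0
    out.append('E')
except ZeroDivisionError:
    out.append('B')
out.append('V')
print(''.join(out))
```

Execution trace: 'B' (except ZeroDivisionError) → 'V' (after the try/except). Output: BV

Answer: BV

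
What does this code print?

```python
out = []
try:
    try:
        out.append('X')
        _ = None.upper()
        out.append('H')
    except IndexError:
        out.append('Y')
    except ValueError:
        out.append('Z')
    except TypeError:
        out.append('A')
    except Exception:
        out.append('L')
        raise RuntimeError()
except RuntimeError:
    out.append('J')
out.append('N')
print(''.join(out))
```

Execution trace: 'X' (inner try body) → 'L' (inner except Exception) → 'J' (outer except RuntimeError) → 'N' (after the try/except). Output: XLJN

Answer: XLJN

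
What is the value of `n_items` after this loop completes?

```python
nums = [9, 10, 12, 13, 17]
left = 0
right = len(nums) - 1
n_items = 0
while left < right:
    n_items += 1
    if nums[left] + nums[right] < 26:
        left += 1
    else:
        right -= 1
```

Steps to find pair summing to 26
`n_items` takes the values: 0 → 1 → 2 → 3 → 4

Answer: 4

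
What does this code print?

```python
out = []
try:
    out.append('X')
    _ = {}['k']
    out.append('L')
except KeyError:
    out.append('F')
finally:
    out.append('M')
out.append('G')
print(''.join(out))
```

Execution trace: 'X' (try body) → 'F' (except KeyError) → 'M' (finally) → 'G' (after the try/except). Output: XFMG

Answer: XFMG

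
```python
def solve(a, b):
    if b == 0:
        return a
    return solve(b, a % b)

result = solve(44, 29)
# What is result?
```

solve(44, 29) -> solve(29, 15) -> solve(15, 14) -> solve(14, 1) -> solve(1, 0) -> 1

Answer: 1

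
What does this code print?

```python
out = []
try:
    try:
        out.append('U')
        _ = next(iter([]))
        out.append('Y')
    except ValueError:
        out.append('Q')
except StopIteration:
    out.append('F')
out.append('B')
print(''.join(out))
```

Execution trace: 'U' (try body) → 'F' (outer except StopIteration) → 'B' (after the try/except). Output: UFB

Answer: UFB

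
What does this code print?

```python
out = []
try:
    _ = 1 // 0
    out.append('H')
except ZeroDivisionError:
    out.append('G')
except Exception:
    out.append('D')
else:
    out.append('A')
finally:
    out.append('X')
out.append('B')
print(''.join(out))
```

Execution trace: 'G' (except ZeroDivisionError) → 'X' (finally) → 'B' (after the try/except). Output: GXB

Answer: GXB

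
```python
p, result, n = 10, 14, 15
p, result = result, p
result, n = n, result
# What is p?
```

Trace:
`p, result, n = 10, 14, 15` → p = 10; result = 14; n = 15
`p, result = result, p` → p = 14; result = 10
`result, n = n, result` → result = 15; n = 10
So p = 14

Answer: 14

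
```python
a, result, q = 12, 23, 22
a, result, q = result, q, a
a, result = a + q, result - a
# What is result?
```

Trace:
`a, result, q = 12, 23, 22` → a = 12; result = 23; q = 22
`a, result, q = result, q, a` → a = 23; result = 22; q = 12
`a, result = a + q, result - a` → a = 35; result = -1
So result = -1

Answer: -1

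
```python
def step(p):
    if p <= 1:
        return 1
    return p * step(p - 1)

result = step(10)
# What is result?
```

step(10) = 10 * 9 * 8 * 7 * 6 * 5 * 4 * 3 * 2 * 1 = 3628800

Answer: 3628800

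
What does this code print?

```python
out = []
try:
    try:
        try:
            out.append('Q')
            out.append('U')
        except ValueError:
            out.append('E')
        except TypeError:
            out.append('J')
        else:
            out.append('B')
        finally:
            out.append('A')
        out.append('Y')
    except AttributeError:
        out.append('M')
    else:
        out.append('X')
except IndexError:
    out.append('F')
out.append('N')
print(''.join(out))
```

Execution trace: 'Q' (inner try body) → 'U' (inner try body, no exception) → 'B' (inner else) → 'A' (inner finally) → 'Y' (try body, no exception) → 'X' (else) → 'N' (after the try/except). Output: QUBAYXN

Answer: QUBAYXN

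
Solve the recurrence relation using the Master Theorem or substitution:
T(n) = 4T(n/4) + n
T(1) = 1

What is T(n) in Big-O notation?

By Master Theorem: a=4, b=4, f(n)=n. Since log_4(4) = 1 and f(n) = Θ(n^1), Case 2 applies. T(n) = O(n log n).

Answer: O(n log n)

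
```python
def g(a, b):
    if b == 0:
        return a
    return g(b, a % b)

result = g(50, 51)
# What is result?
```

g(50, 51) -> g(51, 50) -> g(50, 1) -> g(1, 0) -> 1

Answer: 1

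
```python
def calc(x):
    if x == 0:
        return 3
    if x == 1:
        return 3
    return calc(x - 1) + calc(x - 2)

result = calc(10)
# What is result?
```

Build up from base cases: calc(0)=3, calc(1)=3, calc(2)=6, calc(3)=9, calc(4)=15, calc(5)=24, calc(6)=39, ..., calc(10)=267

Answer: 267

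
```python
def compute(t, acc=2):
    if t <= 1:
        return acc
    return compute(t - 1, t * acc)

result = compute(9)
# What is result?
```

Accumulator trace (n, acc): (9, 2) -> (8, 18) -> (7, 144) -> (6, 1008) -> (5, 6048) -> (4, 30240) -> (3, 120960) -> (2, 362880) -> (1, 725760) -> return 725760

Answer: 725760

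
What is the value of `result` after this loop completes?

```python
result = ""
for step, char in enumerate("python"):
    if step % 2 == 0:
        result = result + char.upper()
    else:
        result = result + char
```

Uppercase even positions in 'python'
`result` takes the values: "" → "P" → "Py" → "PyT" → "PyTh" → "PyThO" → "PyThOn"

Answer: "PyThOn"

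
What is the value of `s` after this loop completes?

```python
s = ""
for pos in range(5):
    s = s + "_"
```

Repeat '_' 5 times
`s` takes the values: "" → "_" → "__" → "___" → "____" → "_____"

Answer: "_____"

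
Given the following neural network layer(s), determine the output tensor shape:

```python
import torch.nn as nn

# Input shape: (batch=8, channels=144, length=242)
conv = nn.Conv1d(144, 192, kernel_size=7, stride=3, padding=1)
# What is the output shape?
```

Input: (8, 144, 242) -> Output: (8, 192, 80)

Answer: (8, 192, 80)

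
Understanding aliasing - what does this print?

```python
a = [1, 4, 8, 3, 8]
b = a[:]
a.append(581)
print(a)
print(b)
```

Key concept: slice [:] creates copy.
Step by step:
`a = [1, 4, 8, 3, 8]` → a = [1, 4, 8, 3, 8]
`b = a[:]` → b = [1, 4, 8, 3, 8]
`a.append(581)` → a = [1, 4, 8, 3, 8, 581]
`print(a)` → prints [1, 4, 8, 3, 8, 581]
`print(b)` → prints [1, 4, 8, 3, 8]

Answer:
[1, 4, 8, 3, 8, 581]
[1, 4, 8, 3, 8]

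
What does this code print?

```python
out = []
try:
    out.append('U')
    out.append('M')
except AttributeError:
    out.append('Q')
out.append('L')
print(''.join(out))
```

Execution trace: 'U' (try body) → 'M' (try body, no exception) → 'L' (after the try/except). Output: UML

Answer: UML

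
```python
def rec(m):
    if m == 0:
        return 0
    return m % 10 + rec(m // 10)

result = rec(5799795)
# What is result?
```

Sum of digits of 5799795: 5 + 9 + 7 + 9 + 9 + 7 + 5 = 51

Answer: 51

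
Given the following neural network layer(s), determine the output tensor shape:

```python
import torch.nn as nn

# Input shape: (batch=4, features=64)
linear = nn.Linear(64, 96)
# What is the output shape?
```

Input: (4, 64) -> Output: (4, 96)

Answer: (4, 96)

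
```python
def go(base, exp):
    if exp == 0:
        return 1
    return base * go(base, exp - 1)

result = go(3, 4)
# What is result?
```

go(3, 4) = 3 * 3 * 3 * 3 = 81

Answer: 81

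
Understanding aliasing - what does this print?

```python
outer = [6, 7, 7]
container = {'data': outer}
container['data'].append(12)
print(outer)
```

Key concept: dict holds reference to list.
Step by step:
`outer = [6, 7, 7]` → outer = [6, 7, 7]
`container = {'data': outer}` → container = {'data': [6, 7, 7]}
`container['data'].append(12)` → outer = [6, 7, 7, 12]; container = {'data': [6, 7, 7, 12]}
`print(outer)` → prints [6, 7, 7, 12]

Answer: [6, 7, 7, 12]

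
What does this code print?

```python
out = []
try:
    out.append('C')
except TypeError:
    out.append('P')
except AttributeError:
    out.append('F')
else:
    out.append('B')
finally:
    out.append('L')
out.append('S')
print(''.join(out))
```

Execution trace: 'C' (try body, no exception) → 'B' (else) → 'L' (finally) → 'S' (after the try/except). Output: CBLS

Answer: CBLS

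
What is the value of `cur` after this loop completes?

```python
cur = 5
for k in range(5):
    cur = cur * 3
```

Multiply by 3, 5 times: 5 * 3^5 = 1215
`cur` takes the values: 5 → 15 → 45 → 135 → 405 → 1215

Answer: 1215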